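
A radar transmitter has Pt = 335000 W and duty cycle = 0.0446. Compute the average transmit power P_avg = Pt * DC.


P_avg = 335000 * 0.0446 = 14941.0 W

14941.0 W


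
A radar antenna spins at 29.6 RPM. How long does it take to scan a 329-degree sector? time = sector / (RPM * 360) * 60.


t = 329 / (29.6 * 360) * 60 = 1.85 s

1.85 s


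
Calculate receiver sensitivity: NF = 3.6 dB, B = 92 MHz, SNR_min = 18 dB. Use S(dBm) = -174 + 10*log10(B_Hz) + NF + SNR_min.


10*log10(92000000.0) = 79.64
S = -174 + 79.64 + 3.6 + 18 = -72.8 dBm

-72.8 dBm


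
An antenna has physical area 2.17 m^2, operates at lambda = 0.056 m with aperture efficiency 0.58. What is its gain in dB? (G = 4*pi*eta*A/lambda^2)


G_linear = 4*pi*0.58*2.17/0.056^2 = 5043.38
G_dB = 10*log10(5043.38) = 37.0 dB

37.0 dB


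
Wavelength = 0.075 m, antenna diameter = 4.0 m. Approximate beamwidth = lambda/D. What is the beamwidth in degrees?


BW_rad = 0.075 / 4.0 = 0.01875
BW_deg = 1.07 degrees

1.07 degrees


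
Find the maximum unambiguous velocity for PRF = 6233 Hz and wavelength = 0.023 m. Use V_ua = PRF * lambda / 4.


V_ua = 6233 * 0.023 / 4 = 35.8 m/s

35.8 m/s


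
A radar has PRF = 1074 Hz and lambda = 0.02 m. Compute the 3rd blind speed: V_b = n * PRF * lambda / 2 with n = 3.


V_blind = 3 * 1074 * 0.02 / 2 = 32.2 m/s

32.2 m/s


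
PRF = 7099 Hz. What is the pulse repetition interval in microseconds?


PRI = 1/7099 = 0.0001408649 s = 140.9 us

140.9 us


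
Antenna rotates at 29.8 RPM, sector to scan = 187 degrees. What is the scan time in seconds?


t = 187 / (29.8 * 360) * 60 = 1.05 s

1.05 s


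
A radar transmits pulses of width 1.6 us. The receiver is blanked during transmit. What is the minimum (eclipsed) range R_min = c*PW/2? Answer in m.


R_min = 3e8 * 1.6e-6 / 2 = 240.0 m

240.0 m


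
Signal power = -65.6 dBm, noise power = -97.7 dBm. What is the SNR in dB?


SNR = -65.6 - (-97.7) = 32.1 dB

32.1 dB


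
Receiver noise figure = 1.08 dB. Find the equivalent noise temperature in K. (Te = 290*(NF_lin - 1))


NF_lin = 10^(1.08/10) = 1.282331
Te = 290 * (1.282331 - 1) = 81.9 K

81.9 K


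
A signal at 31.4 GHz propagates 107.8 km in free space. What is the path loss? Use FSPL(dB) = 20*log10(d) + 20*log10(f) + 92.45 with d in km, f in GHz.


20*log10(107.8) = 40.65
20*log10(31.4) = 29.94
FSPL = 163.0 dB

163.0 dB


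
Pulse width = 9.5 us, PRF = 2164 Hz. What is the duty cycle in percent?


DC = 9.5e-6 * 2164 * 100 = 2.06%

2.06%


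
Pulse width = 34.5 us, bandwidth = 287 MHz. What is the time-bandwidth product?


TBP = 34.5 * 287 = 9901.5

9901.5


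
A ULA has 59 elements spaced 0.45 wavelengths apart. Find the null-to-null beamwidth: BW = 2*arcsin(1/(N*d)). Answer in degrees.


1/(N*d) = 1/(59*0.45) = 0.037665
BW = 2*arcsin(0.037665) = 4.3 degrees

4.3 degrees


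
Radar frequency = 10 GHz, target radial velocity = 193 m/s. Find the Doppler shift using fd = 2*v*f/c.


fd = 2 * 193 * 10000000000.0 / 3e8 = 12866.7 Hz

12866.7 Hz


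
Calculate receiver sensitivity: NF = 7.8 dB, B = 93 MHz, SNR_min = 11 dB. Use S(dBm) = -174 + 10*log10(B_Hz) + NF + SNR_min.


10*log10(93000000.0) = 79.68
S = -174 + 79.68 + 7.8 + 11 = -75.5 dBm

-75.5 dBm


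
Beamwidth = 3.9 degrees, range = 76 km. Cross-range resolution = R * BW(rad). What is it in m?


BW_rad = 0.068067841
CR = 76000 * 0.068067841 = 5173.2 m

5173.2 m


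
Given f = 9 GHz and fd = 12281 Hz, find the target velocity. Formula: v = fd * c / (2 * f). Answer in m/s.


v = 12281 * 3e8 / (2 * 9000000000.0) = 204.7 m/s

204.7 m/s


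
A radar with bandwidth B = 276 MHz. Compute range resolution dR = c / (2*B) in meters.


dR = 3e8 / (2 * 276000000.0) = 0.54 m

0.54 m


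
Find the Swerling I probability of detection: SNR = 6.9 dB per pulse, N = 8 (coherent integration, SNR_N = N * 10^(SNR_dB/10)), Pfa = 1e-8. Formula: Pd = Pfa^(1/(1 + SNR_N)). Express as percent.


SNR_lin = 10^(6.9/10) = 4.89779
SNR_N = 8 * 4.89779 = 39.18232
1/(1 + SNR_N) = 1/40.18232 = 0.0248866
Pd = (1e-8)^0.0248866 = 0.63228
Pd = 63.2%

63.2%


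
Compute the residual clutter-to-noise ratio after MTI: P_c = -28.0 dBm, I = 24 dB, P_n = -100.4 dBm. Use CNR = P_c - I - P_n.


CNR = -28.0 - 24 - (-100.4) = 48.4 dB

48.4 dB


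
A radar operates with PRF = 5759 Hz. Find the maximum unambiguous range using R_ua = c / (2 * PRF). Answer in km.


R_ua = 3e8 / (2 * 5759) = 26046.2 m = 26.0 km

26.0 km


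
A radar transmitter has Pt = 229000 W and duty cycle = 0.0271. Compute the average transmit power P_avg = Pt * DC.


P_avg = 229000 * 0.0271 = 6205.9 W

6205.9 W


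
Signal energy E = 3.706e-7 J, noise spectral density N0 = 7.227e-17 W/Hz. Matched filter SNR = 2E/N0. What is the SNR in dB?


SNR_lin = 2 * 3.706e-7 / 7.227e-17 = 1.026e10
SNR_dB = 10*log10(1.026e10) = 100.1 dB

100.1 dB


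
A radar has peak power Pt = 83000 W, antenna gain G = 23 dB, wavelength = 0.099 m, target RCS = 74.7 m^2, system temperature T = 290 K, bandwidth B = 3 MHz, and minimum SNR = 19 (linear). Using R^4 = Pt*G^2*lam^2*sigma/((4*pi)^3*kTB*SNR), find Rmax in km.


G_lin = 10^(23/10) = 199.526231
R^4 = 83000 * 199.526231^2 * 0.099^2 * 74.7 / ((4*pi)^3 * 1.38e-23 * 290 * 3000000.0 * 19)
R^4 = 5.34426e18 m^4
R_max = (5.34426e18)^(1/4) = 48080.8 m = 48.1 km

48.1 km


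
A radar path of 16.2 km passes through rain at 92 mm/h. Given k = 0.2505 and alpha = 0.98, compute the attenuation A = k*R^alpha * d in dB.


gamma = 0.2505 * 92^0.98 = 21.053282 dB/km
A = 21.053282 * 16.2 = 341.06 dB

341.06 dB


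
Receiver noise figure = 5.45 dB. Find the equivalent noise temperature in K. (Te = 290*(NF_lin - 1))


NF_lin = 10^(5.45/10) = 3.507519
Te = 290 * (3.507519 - 1) = 727.2 K

727.2 K


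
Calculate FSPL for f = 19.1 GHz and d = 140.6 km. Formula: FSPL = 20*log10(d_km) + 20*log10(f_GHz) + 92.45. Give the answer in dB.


20*log10(140.6) = 42.96
20*log10(19.1) = 25.62
FSPL = 161.0 dB

161.0 dB


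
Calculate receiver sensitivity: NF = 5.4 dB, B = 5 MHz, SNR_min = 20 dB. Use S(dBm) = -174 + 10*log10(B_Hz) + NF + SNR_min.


10*log10(5000000.0) = 66.99
S = -174 + 66.99 + 5.4 + 20 = -81.6 dBm

-81.6 dBm


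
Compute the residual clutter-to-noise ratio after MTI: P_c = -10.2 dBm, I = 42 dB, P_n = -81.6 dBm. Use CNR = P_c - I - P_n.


CNR = -10.2 - 42 - (-81.6) = 29.4 dB

29.4 dB


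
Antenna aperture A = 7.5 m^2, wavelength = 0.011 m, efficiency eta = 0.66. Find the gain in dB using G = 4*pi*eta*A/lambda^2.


G_linear = 4*pi*0.66*7.5/0.011^2 = 514078.8
G_dB = 10*log10(514078.8) = 57.1 dB

57.1 dB


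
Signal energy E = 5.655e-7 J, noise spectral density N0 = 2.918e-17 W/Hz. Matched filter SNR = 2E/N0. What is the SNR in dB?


SNR_lin = 2 * 5.655e-7 / 2.918e-17 = 3.876e10
SNR_dB = 10*log10(3.876e10) = 105.9 dB

105.9 dB


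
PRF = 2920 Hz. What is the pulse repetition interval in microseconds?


PRI = 1/2920 = 0.0003424658 s = 342.5 us

342.5 us


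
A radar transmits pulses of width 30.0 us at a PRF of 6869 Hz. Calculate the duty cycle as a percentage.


DC = 30.0e-6 * 6869 * 100 = 20.61%

20.61%


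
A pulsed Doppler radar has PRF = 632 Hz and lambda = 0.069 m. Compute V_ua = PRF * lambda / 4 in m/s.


V_ua = 632 * 0.069 / 4 = 10.9 m/s

10.9 m/s


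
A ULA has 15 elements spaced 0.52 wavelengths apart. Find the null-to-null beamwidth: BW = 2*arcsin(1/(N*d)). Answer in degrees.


1/(N*d) = 1/(15*0.52) = 0.128205
BW = 2*arcsin(0.128205) = 14.7 degrees

14.7 degrees


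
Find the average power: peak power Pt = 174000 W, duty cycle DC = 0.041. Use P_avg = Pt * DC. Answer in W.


P_avg = 174000 * 0.041 = 7134.0 W

7134.0 W


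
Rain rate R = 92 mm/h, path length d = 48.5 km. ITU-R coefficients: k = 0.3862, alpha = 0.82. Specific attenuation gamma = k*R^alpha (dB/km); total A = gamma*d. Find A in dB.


gamma = 0.3862 * 92^0.82 = 15.744116 dB/km
A = 15.744116 * 48.5 = 763.59 dB

763.59 dB


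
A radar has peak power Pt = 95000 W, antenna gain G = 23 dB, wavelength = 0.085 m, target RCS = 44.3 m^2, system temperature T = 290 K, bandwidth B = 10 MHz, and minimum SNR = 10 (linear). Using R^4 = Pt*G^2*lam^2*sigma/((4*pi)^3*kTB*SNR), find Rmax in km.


G_lin = 10^(23/10) = 199.526231
R^4 = 95000 * 199.526231^2 * 0.085^2 * 44.3 / ((4*pi)^3 * 1.38e-23 * 290 * 10000000.0 * 10)
R^4 = 1.52426e18 m^4
R_max = (1.52426e18)^(1/4) = 35137.0 m = 35.1 km

35.1 km


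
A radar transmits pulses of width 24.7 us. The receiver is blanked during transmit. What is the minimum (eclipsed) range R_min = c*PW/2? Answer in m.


R_min = 3e8 * 24.7e-6 / 2 = 3705.0 m

3705.0 m


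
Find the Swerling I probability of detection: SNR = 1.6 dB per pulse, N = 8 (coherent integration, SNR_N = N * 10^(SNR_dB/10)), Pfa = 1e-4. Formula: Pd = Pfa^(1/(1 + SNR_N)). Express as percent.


SNR_lin = 10^(1.6/10) = 1.44544
SNR_N = 8 * 1.44544 = 11.56352
1/(1 + SNR_N) = 1/12.56352 = 0.0795955
Pd = (1e-4)^0.0795955 = 0.48042
Pd = 48.0%

48.0%


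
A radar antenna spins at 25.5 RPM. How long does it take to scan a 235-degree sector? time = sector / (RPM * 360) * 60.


t = 235 / (25.5 * 360) * 60 = 1.54 s

1.54 s


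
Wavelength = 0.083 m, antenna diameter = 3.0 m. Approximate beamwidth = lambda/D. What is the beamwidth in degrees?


BW_rad = 0.083 / 3.0 = 0.027667
BW_deg = 1.59 degrees

1.59 degrees


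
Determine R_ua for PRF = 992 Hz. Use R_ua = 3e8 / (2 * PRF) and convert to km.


R_ua = 3e8 / (2 * 992) = 151209.7 m = 151.2 km

151.2 km


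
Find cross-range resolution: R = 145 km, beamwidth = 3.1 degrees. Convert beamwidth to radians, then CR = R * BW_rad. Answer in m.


BW_rad = 0.054105207
CR = 145000 * 0.054105207 = 7845.3 m

7845.3 m


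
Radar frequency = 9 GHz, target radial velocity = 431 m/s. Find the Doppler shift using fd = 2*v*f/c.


fd = 2 * 431 * 9000000000.0 / 3e8 = 25860.0 Hz

25860.0 Hz


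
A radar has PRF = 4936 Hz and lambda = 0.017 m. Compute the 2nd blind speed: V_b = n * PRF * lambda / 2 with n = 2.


V_blind = 2 * 4936 * 0.017 / 2 = 83.9 m/s

83.9 m/s


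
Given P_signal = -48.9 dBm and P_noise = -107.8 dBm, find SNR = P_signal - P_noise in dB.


SNR = -48.9 - (-107.8) = 58.9 dB

58.9 dB


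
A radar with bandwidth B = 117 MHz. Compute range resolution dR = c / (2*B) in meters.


dR = 3e8 / (2 * 117000000.0) = 1.28 m

1.28 m


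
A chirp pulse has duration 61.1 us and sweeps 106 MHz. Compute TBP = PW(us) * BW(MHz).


TBP = 61.1 * 106 = 6476.6

6476.6


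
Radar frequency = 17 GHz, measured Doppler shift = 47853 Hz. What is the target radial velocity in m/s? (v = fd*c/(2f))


v = 47853 * 3e8 / (2 * 17000000000.0) = 422.2 m/s

422.2 m/s


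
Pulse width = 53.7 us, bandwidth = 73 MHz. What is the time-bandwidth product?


TBP = 53.7 * 73 = 3920.1

3920.1


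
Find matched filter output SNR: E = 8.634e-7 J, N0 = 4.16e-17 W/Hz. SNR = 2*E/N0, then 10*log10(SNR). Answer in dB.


SNR_lin = 2 * 8.634e-7 / 4.16e-17 = 4.151e10
SNR_dB = 10*log10(4.151e10) = 106.2 dB

106.2 dB


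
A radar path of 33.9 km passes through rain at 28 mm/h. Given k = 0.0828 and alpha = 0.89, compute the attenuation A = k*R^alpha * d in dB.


gamma = 0.0828 * 28^0.89 = 1.606945 dB/km
A = 1.606945 * 33.9 = 54.48 dB

54.48 dB


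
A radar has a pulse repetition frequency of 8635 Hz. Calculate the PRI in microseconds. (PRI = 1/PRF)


PRI = 1/8635 = 0.0001158078 s = 115.8 us

115.8 us


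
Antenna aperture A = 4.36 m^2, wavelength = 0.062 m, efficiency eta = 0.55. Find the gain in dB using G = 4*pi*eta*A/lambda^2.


G_linear = 4*pi*0.55*4.36/0.062^2 = 7839.27
G_dB = 10*log10(7839.27) = 38.9 dB

38.9 dB


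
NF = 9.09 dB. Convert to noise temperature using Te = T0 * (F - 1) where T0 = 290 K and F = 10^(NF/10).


NF_lin = 10^(9.09/10) = 8.109611
Te = 290 * (8.109611 - 1) = 2061.8 K

2061.8 K


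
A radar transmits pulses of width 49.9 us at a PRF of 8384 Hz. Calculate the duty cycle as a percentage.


DC = 49.9e-6 * 8384 * 100 = 41.84%

41.84%


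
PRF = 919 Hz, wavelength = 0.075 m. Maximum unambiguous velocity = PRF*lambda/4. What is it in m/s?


V_ua = 919 * 0.075 / 4 = 17.2 m/s

17.2 m/s


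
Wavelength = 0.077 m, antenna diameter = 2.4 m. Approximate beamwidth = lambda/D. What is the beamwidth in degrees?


BW_rad = 0.077 / 2.4 = 0.032083
BW_deg = 1.84 degrees

1.84 degrees


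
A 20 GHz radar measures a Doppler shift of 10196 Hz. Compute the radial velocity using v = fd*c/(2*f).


v = 10196 * 3e8 / (2 * 20000000000.0) = 76.5 m/s

76.5 m/s


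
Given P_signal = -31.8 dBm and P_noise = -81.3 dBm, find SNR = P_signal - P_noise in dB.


SNR = -31.8 - (-81.3) = 49.5 dB

49.5 dB


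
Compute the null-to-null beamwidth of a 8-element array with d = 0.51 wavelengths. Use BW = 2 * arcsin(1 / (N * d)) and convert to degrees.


1/(N*d) = 1/(8*0.51) = 0.245098
BW = 2*arcsin(0.245098) = 28.4 degrees

28.4 degrees


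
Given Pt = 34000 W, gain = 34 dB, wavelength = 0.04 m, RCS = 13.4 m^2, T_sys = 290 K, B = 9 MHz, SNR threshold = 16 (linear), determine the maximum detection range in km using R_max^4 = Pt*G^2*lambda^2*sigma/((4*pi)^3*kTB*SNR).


G_lin = 10^(34/10) = 2511.886432
R^4 = 34000 * 2511.886432^2 * 0.04^2 * 13.4 / ((4*pi)^3 * 1.38e-23 * 290 * 9000000.0 * 16)
R^4 = 4.02193e18 m^4
R_max = (4.02193e18)^(1/4) = 44782.5 m = 44.8 km

44.8 km


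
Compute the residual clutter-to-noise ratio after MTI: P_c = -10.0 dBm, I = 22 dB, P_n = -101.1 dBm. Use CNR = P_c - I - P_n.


CNR = -10.0 - 22 - (-101.1) = 69.1 dB

69.1 dB


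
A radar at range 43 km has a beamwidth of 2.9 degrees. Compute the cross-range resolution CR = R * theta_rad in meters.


BW_rad = 0.050614548
CR = 43000 * 0.050614548 = 2176.4 m

2176.4 m


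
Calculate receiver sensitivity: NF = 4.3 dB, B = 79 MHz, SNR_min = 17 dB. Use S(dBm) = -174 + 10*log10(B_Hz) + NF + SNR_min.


10*log10(79000000.0) = 78.98
S = -174 + 78.98 + 4.3 + 17 = -73.7 dBm

-73.7 dBm


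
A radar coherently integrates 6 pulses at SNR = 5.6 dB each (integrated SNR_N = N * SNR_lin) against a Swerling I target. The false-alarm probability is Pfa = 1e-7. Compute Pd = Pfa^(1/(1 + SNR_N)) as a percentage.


SNR_lin = 10^(5.6/10) = 3.63078
SNR_N = 6 * 3.63078 = 21.78468
1/(1 + SNR_N) = 1/22.78468 = 0.0438891
Pd = (1e-7)^0.0438891 = 0.49292
Pd = 49.3%

49.3%


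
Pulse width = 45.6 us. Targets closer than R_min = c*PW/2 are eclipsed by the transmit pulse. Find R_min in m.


R_min = 3e8 * 45.6e-6 / 2 = 6840.0 m

6840.0 m


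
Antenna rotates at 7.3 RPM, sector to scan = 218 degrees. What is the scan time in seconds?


t = 218 / (7.3 * 360) * 60 = 4.98 s

4.98 s


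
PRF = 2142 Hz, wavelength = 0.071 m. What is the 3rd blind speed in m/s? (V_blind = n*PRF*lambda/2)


V_blind = 3 * 2142 * 0.071 / 2 = 228.1 m/s

228.1 m/s


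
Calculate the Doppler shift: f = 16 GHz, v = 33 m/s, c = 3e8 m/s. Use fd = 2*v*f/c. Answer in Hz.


fd = 2 * 33 * 16000000000.0 / 3e8 = 3520.0 Hz

3520.0 Hz


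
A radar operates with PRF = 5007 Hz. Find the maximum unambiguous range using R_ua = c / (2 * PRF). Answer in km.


R_ua = 3e8 / (2 * 5007) = 29958.1 m = 30.0 km

30.0 km


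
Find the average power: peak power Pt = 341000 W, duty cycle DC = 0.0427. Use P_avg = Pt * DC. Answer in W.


P_avg = 341000 * 0.0427 = 14560.7 W

14560.7 W


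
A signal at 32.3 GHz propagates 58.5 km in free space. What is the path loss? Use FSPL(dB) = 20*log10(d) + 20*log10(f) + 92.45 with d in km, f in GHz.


20*log10(58.5) = 35.34
20*log10(32.3) = 30.18
FSPL = 158.0 dB

158.0 dB


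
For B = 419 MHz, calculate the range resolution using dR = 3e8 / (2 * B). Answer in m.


dR = 3e8 / (2 * 419000000.0) = 0.36 m

0.36 m


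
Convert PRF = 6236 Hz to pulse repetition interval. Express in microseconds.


PRI = 1/6236 = 0.0001603592 s = 160.4 us

160.4 us


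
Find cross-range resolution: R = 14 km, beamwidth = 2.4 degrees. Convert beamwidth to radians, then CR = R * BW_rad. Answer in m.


BW_rad = 0.041887902
CR = 14000 * 0.041887902 = 586.4 m

586.4 m


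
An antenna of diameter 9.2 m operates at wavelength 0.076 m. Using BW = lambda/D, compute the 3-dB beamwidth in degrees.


BW_rad = 0.076 / 9.2 = 0.008261
BW_deg = 0.47 degrees

0.47 degrees


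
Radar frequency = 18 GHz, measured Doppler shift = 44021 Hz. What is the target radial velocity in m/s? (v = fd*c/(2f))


v = 44021 * 3e8 / (2 * 18000000000.0) = 366.8 m/s

366.8 m/s


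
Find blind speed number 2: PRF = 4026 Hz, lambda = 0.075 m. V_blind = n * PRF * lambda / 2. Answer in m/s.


V_blind = 2 * 4026 * 0.075 / 2 = 302.0 m/s

302.0 m/s


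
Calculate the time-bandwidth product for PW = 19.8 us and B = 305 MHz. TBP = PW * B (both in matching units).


TBP = 19.8 * 305 = 6039.0

6039.0


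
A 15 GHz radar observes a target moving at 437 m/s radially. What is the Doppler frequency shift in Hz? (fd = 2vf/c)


fd = 2 * 437 * 15000000000.0 / 3e8 = 43700.0 Hz

43700.0 Hz


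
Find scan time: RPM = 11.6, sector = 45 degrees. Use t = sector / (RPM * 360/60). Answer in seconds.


t = 45 / (11.6 * 360) * 60 = 0.65 s

0.65 s


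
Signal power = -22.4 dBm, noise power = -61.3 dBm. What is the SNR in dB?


SNR = -22.4 - (-61.3) = 38.9 dB

38.9 dB


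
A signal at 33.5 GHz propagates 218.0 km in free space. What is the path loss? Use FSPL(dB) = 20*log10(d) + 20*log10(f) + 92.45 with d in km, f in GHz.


20*log10(218.0) = 46.77
20*log10(33.5) = 30.5
FSPL = 169.7 dB

169.7 dB


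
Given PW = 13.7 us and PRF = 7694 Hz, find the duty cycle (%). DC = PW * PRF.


DC = 13.7e-6 * 7694 * 100 = 10.54%

10.54%


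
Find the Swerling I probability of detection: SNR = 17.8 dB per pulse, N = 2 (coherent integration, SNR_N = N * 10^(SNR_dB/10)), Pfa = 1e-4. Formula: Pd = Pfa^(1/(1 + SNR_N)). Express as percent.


SNR_lin = 10^(17.8/10) = 60.25596
SNR_N = 2 * 60.25596 = 120.51192
1/(1 + SNR_N) = 1/121.51192 = 0.0082296
Pd = (1e-4)^0.0082296 = 0.927
Pd = 92.7%

92.7%


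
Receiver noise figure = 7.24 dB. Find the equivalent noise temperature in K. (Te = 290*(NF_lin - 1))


NF_lin = 10^(7.24/10) = 5.296634
Te = 290 * (5.296634 - 1) = 1246.0 K

1246.0 K


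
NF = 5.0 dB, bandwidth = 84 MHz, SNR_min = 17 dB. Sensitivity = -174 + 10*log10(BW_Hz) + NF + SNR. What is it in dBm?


10*log10(84000000.0) = 79.24
S = -174 + 79.24 + 5.0 + 17 = -72.8 dBm

-72.8 dBm


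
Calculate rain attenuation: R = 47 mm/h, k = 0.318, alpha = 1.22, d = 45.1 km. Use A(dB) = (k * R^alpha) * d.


gamma = 0.318 * 47^1.22 = 34.864746 dB/km
A = 34.864746 * 45.1 = 1572.4 dB

1572.4 dB


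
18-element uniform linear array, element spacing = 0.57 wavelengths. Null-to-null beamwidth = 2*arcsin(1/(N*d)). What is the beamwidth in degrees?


1/(N*d) = 1/(18*0.57) = 0.097466
BW = 2*arcsin(0.097466) = 11.2 degrees

11.2 degrees


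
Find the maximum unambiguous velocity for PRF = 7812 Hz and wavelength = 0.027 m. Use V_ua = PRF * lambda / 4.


V_ua = 7812 * 0.027 / 4 = 52.7 m/s

52.7 m/s


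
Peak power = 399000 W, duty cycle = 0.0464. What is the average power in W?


P_avg = 399000 * 0.0464 = 18513.6 W

18513.6 W


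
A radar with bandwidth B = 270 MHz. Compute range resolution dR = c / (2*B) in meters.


dR = 3e8 / (2 * 270000000.0) = 0.56 m

0.56 m


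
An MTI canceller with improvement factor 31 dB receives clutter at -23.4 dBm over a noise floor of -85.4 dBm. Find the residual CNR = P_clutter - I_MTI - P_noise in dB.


CNR = -23.4 - 31 - (-85.4) = 31.0 dB

31.0 dB


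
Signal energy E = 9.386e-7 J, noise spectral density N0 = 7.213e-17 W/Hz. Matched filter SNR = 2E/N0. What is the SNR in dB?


SNR_lin = 2 * 9.386e-7 / 7.213e-17 = 2.603e10
SNR_dB = 10*log10(2.603e10) = 104.2 dB

104.2 dB


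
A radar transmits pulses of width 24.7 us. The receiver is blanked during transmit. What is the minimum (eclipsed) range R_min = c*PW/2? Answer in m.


R_min = 3e8 * 24.7e-6 / 2 = 3705.0 m

3705.0 m


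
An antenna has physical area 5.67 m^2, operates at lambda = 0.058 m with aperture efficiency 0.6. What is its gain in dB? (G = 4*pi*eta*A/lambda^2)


G_linear = 4*pi*0.6*5.67/0.058^2 = 12708.32
G_dB = 10*log10(12708.32) = 41.0 dB

41.0 dB


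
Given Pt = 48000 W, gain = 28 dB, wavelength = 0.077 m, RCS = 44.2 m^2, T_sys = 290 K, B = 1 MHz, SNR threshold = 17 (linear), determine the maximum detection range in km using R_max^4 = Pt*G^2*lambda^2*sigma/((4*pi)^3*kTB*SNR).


G_lin = 10^(28/10) = 630.957344
R^4 = 48000 * 630.957344^2 * 0.077^2 * 44.2 / ((4*pi)^3 * 1.38e-23 * 290 * 1000000.0 * 17)
R^4 = 3.70928e19 m^4
R_max = (3.70928e19)^(1/4) = 78040.9 m = 78.0 km

78.0 km


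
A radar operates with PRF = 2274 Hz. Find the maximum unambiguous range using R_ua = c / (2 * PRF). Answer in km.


R_ua = 3e8 / (2 * 2274) = 65963.1 m = 66.0 km

66.0 km


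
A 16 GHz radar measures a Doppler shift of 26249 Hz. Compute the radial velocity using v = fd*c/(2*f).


v = 26249 * 3e8 / (2 * 16000000000.0) = 246.1 m/s

246.1 m/s


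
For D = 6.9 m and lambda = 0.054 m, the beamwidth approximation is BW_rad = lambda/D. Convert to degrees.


BW_rad = 0.054 / 6.9 = 0.007826
BW_deg = 0.45 degrees

0.45 degrees


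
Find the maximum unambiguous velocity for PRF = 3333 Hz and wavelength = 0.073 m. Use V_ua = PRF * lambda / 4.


V_ua = 3333 * 0.073 / 4 = 60.8 m/s

60.8 m/s


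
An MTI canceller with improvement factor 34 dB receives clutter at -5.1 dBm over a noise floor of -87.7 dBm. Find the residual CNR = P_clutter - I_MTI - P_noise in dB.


CNR = -5.1 - 34 - (-87.7) = 48.6 dB

48.6 dB


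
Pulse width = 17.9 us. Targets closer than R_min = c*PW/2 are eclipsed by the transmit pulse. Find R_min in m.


R_min = 3e8 * 17.9e-6 / 2 = 2685.0 m

2685.0 m


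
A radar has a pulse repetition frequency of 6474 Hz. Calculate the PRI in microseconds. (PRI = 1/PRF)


PRI = 1/6474 = 0.000154464 s = 154.5 us

154.5 us


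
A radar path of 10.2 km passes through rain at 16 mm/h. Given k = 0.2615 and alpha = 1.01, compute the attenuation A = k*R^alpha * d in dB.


gamma = 0.2615 * 16^1.01 = 4.301628 dB/km
A = 4.301628 * 10.2 = 43.88 dB

43.88 dB


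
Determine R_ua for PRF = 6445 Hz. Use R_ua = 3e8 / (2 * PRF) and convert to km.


R_ua = 3e8 / (2 * 6445) = 23273.9 m = 23.3 km

23.3 km


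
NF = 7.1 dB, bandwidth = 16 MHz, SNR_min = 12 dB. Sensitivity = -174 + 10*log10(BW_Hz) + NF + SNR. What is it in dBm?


10*log10(16000000.0) = 72.04
S = -174 + 72.04 + 7.1 + 12 = -82.9 dBm

-82.9 dBm


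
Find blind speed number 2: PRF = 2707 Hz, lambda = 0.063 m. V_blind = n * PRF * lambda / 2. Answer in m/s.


V_blind = 2 * 2707 * 0.063 / 2 = 170.5 m/s

170.5 m/s


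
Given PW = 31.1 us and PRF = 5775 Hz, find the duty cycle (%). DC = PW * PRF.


DC = 31.1e-6 * 5775 * 100 = 17.96%

17.96%


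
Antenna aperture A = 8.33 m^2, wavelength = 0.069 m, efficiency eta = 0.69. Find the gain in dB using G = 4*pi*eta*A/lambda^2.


G_linear = 4*pi*0.69*8.33/0.069^2 = 15170.71
G_dB = 10*log10(15170.71) = 41.8 dB

41.8 dB


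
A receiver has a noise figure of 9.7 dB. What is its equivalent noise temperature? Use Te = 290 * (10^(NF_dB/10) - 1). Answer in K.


NF_lin = 10^(9.7/10) = 9.332543
Te = 290 * (9.332543 - 1) = 2416.4 K

2416.4 K


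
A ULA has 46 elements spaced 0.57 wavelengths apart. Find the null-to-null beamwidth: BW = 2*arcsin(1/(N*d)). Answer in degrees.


1/(N*d) = 1/(46*0.57) = 0.038139
BW = 2*arcsin(0.038139) = 4.4 degrees

4.4 degrees


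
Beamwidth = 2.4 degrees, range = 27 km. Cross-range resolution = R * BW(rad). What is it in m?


BW_rad = 0.041887902
CR = 27000 * 0.041887902 = 1131.0 m

1131.0 m


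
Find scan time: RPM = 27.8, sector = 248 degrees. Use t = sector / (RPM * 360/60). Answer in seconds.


t = 248 / (27.8 * 360) * 60 = 1.49 s

1.49 s


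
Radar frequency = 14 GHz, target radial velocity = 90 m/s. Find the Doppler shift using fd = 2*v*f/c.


fd = 2 * 90 * 14000000000.0 / 3e8 = 8400.0 Hz

8400.0 Hz


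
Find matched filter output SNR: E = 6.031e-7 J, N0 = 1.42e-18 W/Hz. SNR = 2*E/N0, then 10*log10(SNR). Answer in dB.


SNR_lin = 2 * 6.031e-7 / 1.42e-18 = 8.494e11
SNR_dB = 10*log10(8.494e11) = 119.3 dB

119.3 dB


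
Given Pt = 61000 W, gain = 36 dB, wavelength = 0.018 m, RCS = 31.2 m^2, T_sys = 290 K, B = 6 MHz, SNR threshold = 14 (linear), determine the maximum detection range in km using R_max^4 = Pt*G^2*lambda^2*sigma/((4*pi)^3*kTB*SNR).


G_lin = 10^(36/10) = 3981.071706
R^4 = 61000 * 3981.071706^2 * 0.018^2 * 31.2 / ((4*pi)^3 * 1.38e-23 * 290 * 6000000.0 * 14)
R^4 = 1.46502e19 m^4
R_max = (1.46502e19)^(1/4) = 61867.3 m = 61.9 km

61.9 km


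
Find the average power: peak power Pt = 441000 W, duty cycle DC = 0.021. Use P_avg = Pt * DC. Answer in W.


P_avg = 441000 * 0.021 = 9261.0 W

9261.0 W


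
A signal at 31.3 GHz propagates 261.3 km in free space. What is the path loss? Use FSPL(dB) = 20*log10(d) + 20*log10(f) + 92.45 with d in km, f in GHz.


20*log10(261.3) = 48.34
20*log10(31.3) = 29.91
FSPL = 170.7 dB

170.7 dB


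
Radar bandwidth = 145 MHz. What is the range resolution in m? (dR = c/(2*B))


dR = 3e8 / (2 * 145000000.0) = 1.03 m

1.03 m


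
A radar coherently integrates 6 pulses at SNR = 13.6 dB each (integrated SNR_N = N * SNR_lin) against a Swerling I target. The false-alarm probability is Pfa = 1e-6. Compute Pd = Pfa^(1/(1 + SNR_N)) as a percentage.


SNR_lin = 10^(13.6/10) = 22.90868
SNR_N = 6 * 22.90868 = 137.45208
1/(1 + SNR_N) = 1/138.45208 = 0.0072227
Pd = (1e-6)^0.0072227 = 0.90503
Pd = 90.5%

90.5%


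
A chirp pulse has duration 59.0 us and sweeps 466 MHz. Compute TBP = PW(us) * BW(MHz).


TBP = 59.0 * 466 = 27494.0

27494.0


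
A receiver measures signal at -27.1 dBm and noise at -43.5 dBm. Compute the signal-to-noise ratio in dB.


SNR = -27.1 - (-43.5) = 16.4 dB

16.4 dB


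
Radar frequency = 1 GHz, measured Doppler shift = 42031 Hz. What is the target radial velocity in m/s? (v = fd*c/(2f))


v = 42031 * 3e8 / (2 * 1000000000.0) = 6304.7 m/s

6304.7 m/s


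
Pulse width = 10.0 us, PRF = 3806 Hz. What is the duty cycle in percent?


DC = 10.0e-6 * 3806 * 100 = 3.81%

3.81%


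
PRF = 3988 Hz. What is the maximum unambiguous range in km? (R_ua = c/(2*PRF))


R_ua = 3e8 / (2 * 3988) = 37612.8 m = 37.6 km

37.6 km


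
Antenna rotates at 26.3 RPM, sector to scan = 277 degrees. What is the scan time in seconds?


t = 277 / (26.3 * 360) * 60 = 1.76 s

1.76 s


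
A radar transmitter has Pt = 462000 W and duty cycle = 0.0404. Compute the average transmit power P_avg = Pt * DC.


P_avg = 462000 * 0.0404 = 18664.8 W

18664.8 W


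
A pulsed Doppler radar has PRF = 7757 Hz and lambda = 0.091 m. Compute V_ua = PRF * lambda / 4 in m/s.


V_ua = 7757 * 0.091 / 4 = 176.5 m/s

176.5 m/s


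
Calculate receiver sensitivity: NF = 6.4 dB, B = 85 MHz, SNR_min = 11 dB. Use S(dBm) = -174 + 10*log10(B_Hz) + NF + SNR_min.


10*log10(85000000.0) = 79.29
S = -174 + 79.29 + 6.4 + 11 = -77.3 dBm

-77.3 dBm


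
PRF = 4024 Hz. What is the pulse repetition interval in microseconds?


PRI = 1/4024 = 0.0002485089 s = 248.5 us

248.5 us


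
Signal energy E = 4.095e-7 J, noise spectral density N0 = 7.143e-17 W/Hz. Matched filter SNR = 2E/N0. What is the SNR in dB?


SNR_lin = 2 * 4.095e-7 / 7.143e-17 = 1.147e10
SNR_dB = 10*log10(1.147e10) = 100.6 dB

100.6 dB


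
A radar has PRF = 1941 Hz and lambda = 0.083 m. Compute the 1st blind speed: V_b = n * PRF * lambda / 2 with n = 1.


V_blind = 1 * 1941 * 0.083 / 2 = 80.6 m/s

80.6 m/s


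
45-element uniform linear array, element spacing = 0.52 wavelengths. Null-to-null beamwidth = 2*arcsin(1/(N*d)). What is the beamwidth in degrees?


1/(N*d) = 1/(45*0.52) = 0.042735
BW = 2*arcsin(0.042735) = 4.9 degrees

4.9 degrees


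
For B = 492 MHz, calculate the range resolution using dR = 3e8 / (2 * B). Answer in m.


dR = 3e8 / (2 * 492000000.0) = 0.3 m

0.3 m


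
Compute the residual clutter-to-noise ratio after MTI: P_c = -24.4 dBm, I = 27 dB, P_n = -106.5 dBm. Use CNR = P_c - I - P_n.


CNR = -24.4 - 27 - (-106.5) = 55.1 dB

55.1 dB


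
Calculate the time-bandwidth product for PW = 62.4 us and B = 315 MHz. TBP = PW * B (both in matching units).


TBP = 62.4 * 315 = 19656.0

19656.0


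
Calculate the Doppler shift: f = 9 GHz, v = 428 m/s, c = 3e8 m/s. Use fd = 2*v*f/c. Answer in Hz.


fd = 2 * 428 * 9000000000.0 / 3e8 = 25680.0 Hz

25680.0 Hz


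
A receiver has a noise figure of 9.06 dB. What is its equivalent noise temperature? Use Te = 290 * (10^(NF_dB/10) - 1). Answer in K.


NF_lin = 10^(9.06/10) = 8.053784
Te = 290 * (8.053784 - 1) = 2045.6 K

2045.6 K


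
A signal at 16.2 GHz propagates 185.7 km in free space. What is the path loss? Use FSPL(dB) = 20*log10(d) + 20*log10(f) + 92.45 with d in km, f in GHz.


20*log10(185.7) = 45.38
20*log10(16.2) = 24.19
FSPL = 162.0 dB

162.0 dB


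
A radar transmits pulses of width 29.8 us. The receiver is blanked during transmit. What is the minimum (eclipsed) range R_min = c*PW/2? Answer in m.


R_min = 3e8 * 29.8e-6 / 2 = 4470.0 m

4470.0 m


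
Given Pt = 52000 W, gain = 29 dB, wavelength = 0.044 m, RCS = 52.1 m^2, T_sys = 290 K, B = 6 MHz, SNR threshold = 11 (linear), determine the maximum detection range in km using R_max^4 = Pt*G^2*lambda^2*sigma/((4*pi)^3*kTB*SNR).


G_lin = 10^(29/10) = 794.328235
R^4 = 52000 * 794.328235^2 * 0.044^2 * 52.1 / ((4*pi)^3 * 1.38e-23 * 290 * 6000000.0 * 11)
R^4 = 6.31387e18 m^4
R_max = (6.31387e18)^(1/4) = 50127.3 m = 50.1 km

50.1 km


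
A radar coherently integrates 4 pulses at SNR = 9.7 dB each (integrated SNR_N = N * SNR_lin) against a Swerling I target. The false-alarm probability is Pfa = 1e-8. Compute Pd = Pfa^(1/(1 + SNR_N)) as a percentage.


SNR_lin = 10^(9.7/10) = 9.33254
SNR_N = 4 * 9.33254 = 37.33016
1/(1 + SNR_N) = 1/38.33016 = 0.0260891
Pd = (1e-8)^0.0260891 = 0.61843
Pd = 61.8%

61.8%


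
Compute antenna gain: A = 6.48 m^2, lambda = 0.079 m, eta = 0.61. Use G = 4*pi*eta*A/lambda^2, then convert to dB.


G_linear = 4*pi*0.61*6.48/0.079^2 = 7959.04
G_dB = 10*log10(7959.04) = 39.0 dB

39.0 dB


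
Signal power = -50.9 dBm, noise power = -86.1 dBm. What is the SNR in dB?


SNR = -50.9 - (-86.1) = 35.2 dB

35.2 dB


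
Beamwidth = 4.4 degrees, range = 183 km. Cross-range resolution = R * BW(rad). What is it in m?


BW_rad = 0.076794487
CR = 183000 * 0.076794487 = 14053.4 m

14053.4 m


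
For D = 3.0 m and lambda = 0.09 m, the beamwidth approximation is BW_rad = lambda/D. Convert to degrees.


BW_rad = 0.09 / 3.0 = 0.03
BW_deg = 1.72 degrees

1.72 degrees


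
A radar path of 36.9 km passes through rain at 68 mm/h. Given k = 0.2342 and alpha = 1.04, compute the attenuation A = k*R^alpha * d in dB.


gamma = 0.2342 * 68^1.04 = 18.853681 dB/km
A = 18.853681 * 36.9 = 695.7 dB

695.7 dB


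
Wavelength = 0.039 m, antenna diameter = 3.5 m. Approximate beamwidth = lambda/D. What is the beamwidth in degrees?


BW_rad = 0.039 / 3.5 = 0.011143
BW_deg = 0.64 degrees

0.64 degrees


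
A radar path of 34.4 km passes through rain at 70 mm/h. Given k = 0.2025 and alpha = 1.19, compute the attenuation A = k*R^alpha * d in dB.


gamma = 0.2025 * 70^1.19 = 31.775449 dB/km
A = 31.775449 * 34.4 = 1093.08 dB

1093.08 dB


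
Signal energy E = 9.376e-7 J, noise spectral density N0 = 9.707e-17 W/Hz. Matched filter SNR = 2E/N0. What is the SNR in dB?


SNR_lin = 2 * 9.376e-7 / 9.707e-17 = 1.932e10
SNR_dB = 10*log10(1.932e10) = 102.9 dB

102.9 dB


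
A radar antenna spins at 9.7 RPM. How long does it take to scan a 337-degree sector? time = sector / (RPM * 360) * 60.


t = 337 / (9.7 * 360) * 60 = 5.79 s

5.79 s


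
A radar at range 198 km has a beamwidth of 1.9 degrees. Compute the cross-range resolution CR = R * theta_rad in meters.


BW_rad = 0.033161256
CR = 198000 * 0.033161256 = 6565.9 m

6565.9 m


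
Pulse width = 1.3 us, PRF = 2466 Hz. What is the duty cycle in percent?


DC = 1.3e-6 * 2466 * 100 = 0.32%

0.32%


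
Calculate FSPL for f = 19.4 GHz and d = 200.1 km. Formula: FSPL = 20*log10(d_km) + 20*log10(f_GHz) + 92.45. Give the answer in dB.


20*log10(200.1) = 46.02
20*log10(19.4) = 25.76
FSPL = 164.2 dB

164.2 dB


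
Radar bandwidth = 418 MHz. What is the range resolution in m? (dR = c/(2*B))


dR = 3e8 / (2 * 418000000.0) = 0.36 m

0.36 m


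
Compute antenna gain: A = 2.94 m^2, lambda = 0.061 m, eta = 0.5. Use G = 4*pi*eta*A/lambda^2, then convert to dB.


G_linear = 4*pi*0.5*2.94/0.061^2 = 4964.41
G_dB = 10*log10(4964.41) = 37.0 dB

37.0 dB


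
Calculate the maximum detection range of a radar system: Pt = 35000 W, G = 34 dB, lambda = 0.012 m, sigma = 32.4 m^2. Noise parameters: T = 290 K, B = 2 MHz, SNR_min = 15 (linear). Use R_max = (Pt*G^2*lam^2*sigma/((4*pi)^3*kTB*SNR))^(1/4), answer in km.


G_lin = 10^(34/10) = 2511.886432
R^4 = 35000 * 2511.886432^2 * 0.012^2 * 32.4 / ((4*pi)^3 * 1.38e-23 * 290 * 2000000.0 * 15)
R^4 = 4.32462e18 m^4
R_max = (4.32462e18)^(1/4) = 45602.3 m = 45.6 km

45.6 km


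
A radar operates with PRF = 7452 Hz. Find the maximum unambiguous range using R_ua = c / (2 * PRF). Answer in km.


R_ua = 3e8 / (2 * 7452) = 20128.8 m = 20.1 km

20.1 km


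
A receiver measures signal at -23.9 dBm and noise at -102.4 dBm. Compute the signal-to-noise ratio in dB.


SNR = -23.9 - (-102.4) = 78.5 dB

78.5 dB


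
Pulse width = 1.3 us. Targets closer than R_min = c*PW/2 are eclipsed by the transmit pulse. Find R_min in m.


R_min = 3e8 * 1.3e-6 / 2 = 195.0 m

195.0 m


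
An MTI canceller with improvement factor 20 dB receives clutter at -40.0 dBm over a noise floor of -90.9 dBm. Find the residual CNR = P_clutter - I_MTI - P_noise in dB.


CNR = -40.0 - 20 - (-90.9) = 30.9 dB

30.9 dB


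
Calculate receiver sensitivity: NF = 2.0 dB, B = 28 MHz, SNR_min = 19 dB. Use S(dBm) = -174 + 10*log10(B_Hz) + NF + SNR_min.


10*log10(28000000.0) = 74.47
S = -174 + 74.47 + 2.0 + 19 = -78.5 dBm

-78.5 dBm


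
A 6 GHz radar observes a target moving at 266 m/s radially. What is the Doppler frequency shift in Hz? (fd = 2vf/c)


fd = 2 * 266 * 6000000000.0 / 3e8 = 10640.0 Hz

10640.0 Hz


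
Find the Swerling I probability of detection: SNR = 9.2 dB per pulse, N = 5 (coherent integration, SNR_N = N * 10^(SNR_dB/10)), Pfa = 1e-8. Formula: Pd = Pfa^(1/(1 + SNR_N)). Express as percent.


SNR_lin = 10^(9.2/10) = 8.31764
SNR_N = 5 * 8.31764 = 41.5882
1/(1 + SNR_N) = 1/42.5882 = 0.0234807
Pd = (1e-8)^0.0234807 = 0.64887
Pd = 64.9%

64.9%


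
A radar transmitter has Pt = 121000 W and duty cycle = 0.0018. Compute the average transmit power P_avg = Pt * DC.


P_avg = 121000 * 0.0018 = 217.8 W

217.8 W


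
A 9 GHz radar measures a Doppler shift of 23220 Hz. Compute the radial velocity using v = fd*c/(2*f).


v = 23220 * 3e8 / (2 * 9000000000.0) = 387.0 m/s

387.0 m/s


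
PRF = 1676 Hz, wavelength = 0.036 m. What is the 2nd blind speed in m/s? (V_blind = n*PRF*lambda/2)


V_blind = 2 * 1676 * 0.036 / 2 = 60.3 m/s

60.3 m/s


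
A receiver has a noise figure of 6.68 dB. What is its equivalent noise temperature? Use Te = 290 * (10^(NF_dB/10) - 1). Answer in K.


NF_lin = 10^(6.68/10) = 4.655861
Te = 290 * (4.655861 - 1) = 1060.2 K

1060.2 K


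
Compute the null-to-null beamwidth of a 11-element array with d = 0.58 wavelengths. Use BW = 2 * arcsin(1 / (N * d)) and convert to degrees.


1/(N*d) = 1/(11*0.58) = 0.15674
BW = 2*arcsin(0.15674) = 18.0 degrees

18.0 degrees


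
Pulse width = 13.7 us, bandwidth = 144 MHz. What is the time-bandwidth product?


TBP = 13.7 * 144 = 1972.8

1972.8


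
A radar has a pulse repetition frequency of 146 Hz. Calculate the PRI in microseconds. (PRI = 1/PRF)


PRI = 1/146 = 0.0068493151 s = 6849.3 us

6849.3 us


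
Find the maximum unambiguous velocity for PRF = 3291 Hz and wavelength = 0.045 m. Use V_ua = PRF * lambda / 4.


V_ua = 3291 * 0.045 / 4 = 37.0 m/s

37.0 m/s


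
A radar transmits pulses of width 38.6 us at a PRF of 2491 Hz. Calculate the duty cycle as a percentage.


DC = 38.6e-6 * 2491 * 100 = 9.62%

9.62%


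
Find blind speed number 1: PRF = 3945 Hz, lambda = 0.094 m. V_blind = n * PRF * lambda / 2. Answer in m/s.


V_blind = 1 * 3945 * 0.094 / 2 = 185.4 m/s

185.4 m/s


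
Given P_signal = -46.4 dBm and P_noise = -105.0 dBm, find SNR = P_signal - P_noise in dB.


SNR = -46.4 - (-105.0) = 58.6 dB

58.6 dB


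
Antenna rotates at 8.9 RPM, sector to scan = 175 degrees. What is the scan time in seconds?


t = 175 / (8.9 * 360) * 60 = 3.28 s

3.28 s


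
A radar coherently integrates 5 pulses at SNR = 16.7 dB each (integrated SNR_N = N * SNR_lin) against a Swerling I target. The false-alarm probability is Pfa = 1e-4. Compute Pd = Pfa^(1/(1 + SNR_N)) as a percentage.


SNR_lin = 10^(16.7/10) = 46.77351
SNR_N = 5 * 46.77351 = 233.86755
1/(1 + SNR_N) = 1/234.86755 = 0.0042577
Pd = (1e-4)^0.0042577 = 0.96154
Pd = 96.2%

96.2%


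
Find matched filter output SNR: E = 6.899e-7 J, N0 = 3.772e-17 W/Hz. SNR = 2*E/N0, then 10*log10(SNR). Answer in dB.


SNR_lin = 2 * 6.899e-7 / 3.772e-17 = 3.658e10
SNR_dB = 10*log10(3.658e10) = 105.6 dB

105.6 dB


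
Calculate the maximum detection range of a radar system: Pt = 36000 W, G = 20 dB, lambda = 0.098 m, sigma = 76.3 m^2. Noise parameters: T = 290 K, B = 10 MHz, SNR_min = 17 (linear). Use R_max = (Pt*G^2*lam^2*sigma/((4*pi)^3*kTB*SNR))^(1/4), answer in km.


G_lin = 10^(20/10) = 100.0
R^4 = 36000 * 100.0^2 * 0.098^2 * 76.3 / ((4*pi)^3 * 1.38e-23 * 290 * 10000000.0 * 17)
R^4 = 1.954e17 m^4
R_max = (1.954e17)^(1/4) = 21024.8 m = 21.0 km

21.0 km


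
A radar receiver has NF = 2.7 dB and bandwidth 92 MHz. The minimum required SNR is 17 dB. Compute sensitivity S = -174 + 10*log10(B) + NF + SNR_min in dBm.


10*log10(92000000.0) = 79.64
S = -174 + 79.64 + 2.7 + 17 = -74.7 dBm

-74.7 dBm


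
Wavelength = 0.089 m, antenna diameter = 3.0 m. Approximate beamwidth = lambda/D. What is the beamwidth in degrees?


BW_rad = 0.089 / 3.0 = 0.029667
BW_deg = 1.7 degrees

1.7 degrees


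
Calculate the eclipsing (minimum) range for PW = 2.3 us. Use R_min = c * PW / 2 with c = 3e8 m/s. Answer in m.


R_min = 3e8 * 2.3e-6 / 2 = 345.0 m

345.0 m


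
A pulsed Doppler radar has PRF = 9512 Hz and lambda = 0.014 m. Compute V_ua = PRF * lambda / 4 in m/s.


V_ua = 9512 * 0.014 / 4 = 33.3 m/s

33.3 m/s


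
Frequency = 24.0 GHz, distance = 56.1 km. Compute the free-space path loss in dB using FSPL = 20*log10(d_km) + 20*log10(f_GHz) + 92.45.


20*log10(56.1) = 34.98
20*log10(24.0) = 27.6
FSPL = 155.0 dB

155.0 dB


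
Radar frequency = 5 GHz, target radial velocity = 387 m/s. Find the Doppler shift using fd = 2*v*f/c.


fd = 2 * 387 * 5000000000.0 / 3e8 = 12900.0 Hz

12900.0 Hz


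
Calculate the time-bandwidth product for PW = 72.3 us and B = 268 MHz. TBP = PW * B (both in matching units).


TBP = 72.3 * 268 = 19376.4

19376.4


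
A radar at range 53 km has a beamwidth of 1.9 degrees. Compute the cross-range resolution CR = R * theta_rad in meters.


BW_rad = 0.033161256
CR = 53000 * 0.033161256 = 1757.5 m

1757.5 m


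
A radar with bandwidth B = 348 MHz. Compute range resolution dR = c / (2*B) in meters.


dR = 3e8 / (2 * 348000000.0) = 0.43 m

0.43 m
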